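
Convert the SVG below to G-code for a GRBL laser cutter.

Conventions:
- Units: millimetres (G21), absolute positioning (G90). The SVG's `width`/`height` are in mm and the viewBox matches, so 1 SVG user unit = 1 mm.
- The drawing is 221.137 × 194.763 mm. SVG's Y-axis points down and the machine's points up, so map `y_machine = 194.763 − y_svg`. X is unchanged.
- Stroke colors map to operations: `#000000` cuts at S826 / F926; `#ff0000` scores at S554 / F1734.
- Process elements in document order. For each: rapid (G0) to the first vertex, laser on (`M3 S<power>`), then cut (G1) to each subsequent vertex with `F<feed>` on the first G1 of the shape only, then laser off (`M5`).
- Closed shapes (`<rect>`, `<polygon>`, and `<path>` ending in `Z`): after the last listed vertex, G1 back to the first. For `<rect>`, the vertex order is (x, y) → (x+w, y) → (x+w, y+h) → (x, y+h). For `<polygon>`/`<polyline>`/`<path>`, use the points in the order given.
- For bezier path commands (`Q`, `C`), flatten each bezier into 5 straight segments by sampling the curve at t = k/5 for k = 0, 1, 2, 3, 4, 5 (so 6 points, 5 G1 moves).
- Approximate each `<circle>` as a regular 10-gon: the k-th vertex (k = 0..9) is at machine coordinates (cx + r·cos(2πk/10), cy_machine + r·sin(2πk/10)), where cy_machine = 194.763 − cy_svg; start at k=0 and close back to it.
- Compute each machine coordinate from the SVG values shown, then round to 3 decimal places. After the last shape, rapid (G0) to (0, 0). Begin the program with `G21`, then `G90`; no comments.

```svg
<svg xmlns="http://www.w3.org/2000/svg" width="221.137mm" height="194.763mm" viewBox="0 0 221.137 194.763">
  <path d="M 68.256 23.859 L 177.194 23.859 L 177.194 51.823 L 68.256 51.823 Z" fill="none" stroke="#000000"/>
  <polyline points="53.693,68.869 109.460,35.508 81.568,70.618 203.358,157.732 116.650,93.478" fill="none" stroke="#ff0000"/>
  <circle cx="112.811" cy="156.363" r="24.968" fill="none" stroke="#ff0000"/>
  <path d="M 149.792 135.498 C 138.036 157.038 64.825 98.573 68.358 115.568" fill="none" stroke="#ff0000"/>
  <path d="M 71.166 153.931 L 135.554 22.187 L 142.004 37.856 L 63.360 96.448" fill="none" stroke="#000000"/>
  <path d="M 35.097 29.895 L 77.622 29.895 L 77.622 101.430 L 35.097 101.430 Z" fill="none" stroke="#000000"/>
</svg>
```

1 u = 1 mm; y_m = 194.763 − y.

[1] `<path>` rectangle, #000000→cut S826 F926: (68.256,170.904) → (177.194,170.904) → (177.194,142.940) → (68.256,142.940) → (68.256,170.904) (closed)

[2] `<polyline>` open polyline, #ff0000→score S554 F1734: (53.693,125.894) → (109.460,159.255) → (81.568,124.145) → (203.358,37.031) → (116.650,101.285)

[3] `<circle>` circle, #ff0000→score S554 F1734: (137.779,38.400) → (133.011,53.076) → (120.527,62.146) → (105.095,62.146) → (92.611,53.076) → (87.843,38.400) → (92.611,23.724) → (105.095,14.654) → (120.527,14.654) → (133.011,23.724) → (137.779,38.400) (closed)

[4] `<path>` cubic bezier, #ff0000→score S554 F1734: (149.792,59.265) → (136.469,54.698) → (115.031,61.870) → (92.111,73.318) → (74.342,81.581) → (68.358,79.195)

[5] `<path>` open polyline, #000000→cut S826 F926: (71.166,40.832) → (135.554,172.576) → (142.004,156.907) → (63.360,98.315)

[6] `<path>` rectangle, #000000→cut S826 F926: (35.097,164.868) → (77.622,164.868) → (77.622,93.333) → (35.097,93.333) → (35.097,164.868) (closed)

G21
G90
G0 X68.256 Y170.904
M3 S826
G1 X177.194 Y170.904 F926
G1 X177.194 Y142.940
G1 X68.256 Y142.940
G1 X68.256 Y170.904
M5
G0 X53.693 Y125.894
M3 S554
G1 X109.460 Y159.255 F1734
G1 X81.568 Y124.145
G1 X203.358 Y37.031
G1 X116.650 Y101.285
M5
G0 X137.779 Y38.400
M3 S554
G1 X133.011 Y53.076 F1734
G1 X120.527 Y62.146
G1 X105.095 Y62.146
G1 X92.611 Y53.076
G1 X87.843 Y38.400
G1 X92.611 Y23.724
G1 X105.095 Y14.654
G1 X120.527 Y14.654
G1 X133.011 Y23.724
G1 X137.779 Y38.400
M5
G0 X149.792 Y59.265
M3 S554
G1 X136.469 Y54.698 F1734
G1 X115.031 Y61.870
G1 X92.111 Y73.318
G1 X74.342 Y81.581
G1 X68.358 Y79.195
M5
G0 X71.166 Y40.832
M3 S826
G1 X135.554 Y172.576 F926
G1 X142.004 Y156.907
G1 X63.360 Y98.315
M5
G0 X35.097 Y164.868
M3 S826
G1 X77.622 Y164.868 F926
G1 X77.622 Y93.333
G1 X35.097 Y93.333
G1 X35.097 Y164.868
M5
G0 X0.000 Y0.000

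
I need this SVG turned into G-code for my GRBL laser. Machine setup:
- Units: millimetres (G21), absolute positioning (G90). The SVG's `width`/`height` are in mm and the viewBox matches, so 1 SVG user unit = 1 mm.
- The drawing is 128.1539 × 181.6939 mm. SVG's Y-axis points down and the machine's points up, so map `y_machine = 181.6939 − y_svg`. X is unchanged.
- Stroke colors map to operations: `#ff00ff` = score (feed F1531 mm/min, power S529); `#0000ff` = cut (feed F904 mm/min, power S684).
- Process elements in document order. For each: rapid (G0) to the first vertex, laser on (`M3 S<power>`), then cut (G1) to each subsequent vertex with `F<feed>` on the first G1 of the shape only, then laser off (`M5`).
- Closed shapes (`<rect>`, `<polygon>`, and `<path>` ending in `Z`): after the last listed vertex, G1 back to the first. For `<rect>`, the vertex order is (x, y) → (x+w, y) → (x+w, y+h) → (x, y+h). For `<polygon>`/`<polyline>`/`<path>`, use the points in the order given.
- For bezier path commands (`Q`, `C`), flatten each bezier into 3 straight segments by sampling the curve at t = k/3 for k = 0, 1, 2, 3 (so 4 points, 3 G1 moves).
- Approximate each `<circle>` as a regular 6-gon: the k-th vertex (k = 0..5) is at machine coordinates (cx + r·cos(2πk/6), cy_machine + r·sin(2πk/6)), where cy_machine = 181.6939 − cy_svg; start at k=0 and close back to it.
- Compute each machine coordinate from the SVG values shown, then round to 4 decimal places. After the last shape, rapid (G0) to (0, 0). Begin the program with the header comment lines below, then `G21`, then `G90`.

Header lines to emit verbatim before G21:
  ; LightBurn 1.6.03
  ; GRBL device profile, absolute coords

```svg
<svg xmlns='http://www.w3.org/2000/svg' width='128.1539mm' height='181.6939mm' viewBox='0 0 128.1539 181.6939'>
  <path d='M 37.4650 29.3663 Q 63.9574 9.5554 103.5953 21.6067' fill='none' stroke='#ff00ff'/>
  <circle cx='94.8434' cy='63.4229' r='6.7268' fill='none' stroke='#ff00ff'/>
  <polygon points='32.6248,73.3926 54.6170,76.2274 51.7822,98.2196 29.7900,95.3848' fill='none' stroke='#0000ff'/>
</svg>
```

1 u = 1 mm; y_m = 181.6939 − y.

[1] `<path>` quadratic bezier, #ff00ff→score S529 F1531: (37.4650,152.3276) → (56.5872,161.9946) → (78.6306,164.5812) → (103.5953,160.0872)

[2] `<circle>` circle, #ff00ff→score S529 F1531: (101.5702,118.2710) → (98.2068,124.0966) → (91.4800,124.0966) → (88.1166,118.2710) → (91.4800,112.4454) → (98.2068,112.4454) → (101.5702,118.2710) (closed)

[3] `<polygon>` regular polygon, #0000ff→cut S684 F904: (32.6248,108.3013) → (54.6170,105.4665) → (51.7822,83.4743) → (29.7900,86.3091) → (32.6248,108.3013) (closed)

; LightBurn 1.6.03
; GRBL device profile, absolute coords
G21
G90
G0 X37.4650 Y152.3276
M3 S529
G1 X56.5872 Y161.9946 F1531
G1 X78.6306 Y164.5812
G1 X103.5953 Y160.0872
M5
G0 X101.5702 Y118.2710
M3 S529
G1 X98.2068 Y124.0966 F1531
G1 X91.4800 Y124.0966
G1 X88.1166 Y118.2710
G1 X91.4800 Y112.4454
G1 X98.2068 Y112.4454
G1 X101.5702 Y118.2710
M5
G0 X32.6248 Y108.3013
M3 S684
G1 X54.6170 Y105.4665 F904
G1 X51.7822 Y83.4743
G1 X29.7900 Y86.3091
G1 X32.6248 Y108.3013
M5
G0 X0.0000 Y0.0000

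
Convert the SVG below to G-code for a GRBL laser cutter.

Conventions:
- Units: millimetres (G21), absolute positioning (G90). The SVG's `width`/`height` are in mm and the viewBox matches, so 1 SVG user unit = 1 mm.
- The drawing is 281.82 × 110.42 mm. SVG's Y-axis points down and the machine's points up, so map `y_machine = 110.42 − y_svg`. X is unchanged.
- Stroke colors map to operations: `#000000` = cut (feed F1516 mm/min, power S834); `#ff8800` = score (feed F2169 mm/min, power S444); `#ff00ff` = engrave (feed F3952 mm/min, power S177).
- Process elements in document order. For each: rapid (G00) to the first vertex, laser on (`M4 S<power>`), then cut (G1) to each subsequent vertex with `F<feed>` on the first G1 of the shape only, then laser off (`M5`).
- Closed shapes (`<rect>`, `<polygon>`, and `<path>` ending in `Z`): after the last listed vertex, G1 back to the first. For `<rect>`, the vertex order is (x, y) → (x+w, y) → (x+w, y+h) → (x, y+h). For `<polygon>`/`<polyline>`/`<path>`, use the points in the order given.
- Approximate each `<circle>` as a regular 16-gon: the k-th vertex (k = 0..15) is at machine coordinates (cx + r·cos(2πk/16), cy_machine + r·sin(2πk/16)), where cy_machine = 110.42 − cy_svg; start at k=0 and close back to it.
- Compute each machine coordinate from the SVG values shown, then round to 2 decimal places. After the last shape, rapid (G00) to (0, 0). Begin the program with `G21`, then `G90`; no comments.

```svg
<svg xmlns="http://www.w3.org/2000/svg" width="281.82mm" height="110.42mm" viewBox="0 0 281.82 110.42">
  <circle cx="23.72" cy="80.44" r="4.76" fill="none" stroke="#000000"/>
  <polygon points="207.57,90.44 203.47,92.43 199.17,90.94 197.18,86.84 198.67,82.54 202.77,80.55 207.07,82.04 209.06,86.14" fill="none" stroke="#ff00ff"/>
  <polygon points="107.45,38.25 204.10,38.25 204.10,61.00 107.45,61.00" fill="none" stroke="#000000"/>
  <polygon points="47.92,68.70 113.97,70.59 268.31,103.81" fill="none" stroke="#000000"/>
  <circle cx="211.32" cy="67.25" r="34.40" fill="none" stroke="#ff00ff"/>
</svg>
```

1 u = 1 mm; y_m = 110.42 − y.

[1] `<circle>` circle, #000000→cut S834 F1516: (28.48,29.98) → (28.12,31.80) → (27.09,33.35) → (25.54,34.38) → (23.72,34.74) → (21.90,34.38) → (20.35,33.35) → (19.32,31.80) → (18.96,29.98) → (19.32,28.16) → (20.35,26.61) → (21.90,25.58) → (23.72,25.22) → (25.54,25.58) → (27.09,26.61) → (28.12,28.16) → (28.48,29.98) (closed)

[2] `<polygon>` regular polygon, #ff00ff→engrave S177 F3952: (207.57,19.98) → (203.47,17.99) → (199.17,19.48) → (197.18,23.58) → (198.67,27.88) → (202.77,29.87) → (207.07,28.38) → (209.06,24.28) → (207.57,19.98) (closed)

[3] `<polygon>` rectangle, #000000→cut S834 F1516: (107.45,72.17) → (204.10,72.17) → (204.10,49.42) → (107.45,49.42) → (107.45,72.17) (closed)

[4] `<polygon>` closed polygon, #000000→cut S834 F1516: (47.92,41.72) → (113.97,39.83) → (268.31,6.61) → (47.92,41.72) (closed)

[5] `<circle>` circle, #ff00ff→engrave S177 F3952: (245.72,43.17) → (243.10,56.33) → (235.64,67.49) → (224.48,74.95) → (211.32,77.57) → (198.16,74.95) → (187.00,67.49) → (179.54,56.33) → (176.92,43.17) → (179.54,30.01) → (187.00,18.85) → (198.16,11.39) → (211.32,8.77) → (224.48,11.39) → (235.64,18.85) → (243.10,30.01) → (245.72,43.17) (closed)

G21
G90
G00 X28.48 Y29.98
M4 S834
G1 X28.12 Y31.80 F1516
G1 X27.09 Y33.35
G1 X25.54 Y34.38
G1 X23.72 Y34.74
G1 X21.90 Y34.38
G1 X20.35 Y33.35
G1 X19.32 Y31.80
G1 X18.96 Y29.98
G1 X19.32 Y28.16
G1 X20.35 Y26.61
G1 X21.90 Y25.58
G1 X23.72 Y25.22
G1 X25.54 Y25.58
G1 X27.09 Y26.61
G1 X28.12 Y28.16
G1 X28.48 Y29.98
M5
G00 X207.57 Y19.98
M4 S177
G1 X203.47 Y17.99 F3952
G1 X199.17 Y19.48
G1 X197.18 Y23.58
G1 X198.67 Y27.88
G1 X202.77 Y29.87
G1 X207.07 Y28.38
G1 X209.06 Y24.28
G1 X207.57 Y19.98
M5
G00 X107.45 Y72.17
M4 S834
G1 X204.10 Y72.17 F1516
G1 X204.10 Y49.42
G1 X107.45 Y49.42
G1 X107.45 Y72.17
M5
G00 X47.92 Y41.72
M4 S834
G1 X113.97 Y39.83 F1516
G1 X268.31 Y6.61
G1 X47.92 Y41.72
M5
G00 X245.72 Y43.17
M4 S177
G1 X243.10 Y56.33 F3952
G1 X235.64 Y67.49
G1 X224.48 Y74.95
G1 X211.32 Y77.57
G1 X198.16 Y74.95
G1 X187.00 Y67.49
G1 X179.54 Y56.33
G1 X176.92 Y43.17
G1 X179.54 Y30.01
G1 X187.00 Y18.85
G1 X198.16 Y11.39
G1 X211.32 Y8.77
G1 X224.48 Y11.39
G1 X235.64 Y18.85
G1 X243.10 Y30.01
G1 X245.72 Y43.17
M5
G00 X0.00 Y0.00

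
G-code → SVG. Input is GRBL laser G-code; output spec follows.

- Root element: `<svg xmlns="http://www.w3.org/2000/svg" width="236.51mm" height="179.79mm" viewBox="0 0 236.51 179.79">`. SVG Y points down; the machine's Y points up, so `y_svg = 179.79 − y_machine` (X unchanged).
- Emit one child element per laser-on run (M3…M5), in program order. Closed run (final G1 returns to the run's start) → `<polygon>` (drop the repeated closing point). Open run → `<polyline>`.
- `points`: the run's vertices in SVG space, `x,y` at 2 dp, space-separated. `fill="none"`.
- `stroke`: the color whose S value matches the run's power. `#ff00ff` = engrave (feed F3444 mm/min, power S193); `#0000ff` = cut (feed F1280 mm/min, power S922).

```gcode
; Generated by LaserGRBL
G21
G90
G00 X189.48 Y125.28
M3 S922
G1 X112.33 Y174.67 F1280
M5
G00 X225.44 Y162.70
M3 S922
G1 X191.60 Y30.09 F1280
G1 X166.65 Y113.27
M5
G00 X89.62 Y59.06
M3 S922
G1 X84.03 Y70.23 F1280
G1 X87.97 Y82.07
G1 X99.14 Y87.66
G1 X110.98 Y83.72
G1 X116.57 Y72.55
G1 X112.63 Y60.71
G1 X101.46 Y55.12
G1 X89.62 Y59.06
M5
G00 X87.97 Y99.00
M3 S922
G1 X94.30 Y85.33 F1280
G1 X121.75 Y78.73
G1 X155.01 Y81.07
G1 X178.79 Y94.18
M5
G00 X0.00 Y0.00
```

<svg xmlns="http://www.w3.org/2000/svg" width="236.51mm" height="179.79mm" viewBox="0 0 236.51 179.79">
  <polyline points="189.48,54.51 112.33,5.12" fill="none" stroke="#0000ff"/>
  <polyline points="225.44,17.09 191.60,149.70 166.65,66.52" fill="none" stroke="#0000ff"/>
  <polygon points="89.62,120.73 84.03,109.56 87.97,97.72 99.14,92.13 110.98,96.07 116.57,107.24 112.63,119.08 101.46,124.67" fill="none" stroke="#0000ff"/>
  <polyline points="87.97,80.79 94.30,94.46 121.75,101.06 155.01,98.72 178.79,85.61" fill="none" stroke="#0000ff"/>
</svg>

Each laser-on run becomes one SVG element. Flip Y back into SVG space with y_svg = 179.79 − y_machine. Every run uses S922, so all elements get stroke `#0000ff` (cut).

Run 1: The run is open, so emit a `<polyline>` with points (Y-flipped): 189.48,54.51 112.33,5.12.

Run 2: The run is open, so emit a `<polyline>` with points (Y-flipped): 225.44,17.09 191.60,149.70 166.65,66.52.

Run 3: The run returns to its start, so emit a `<polygon>` with points (Y-flipped): 89.62,120.73 84.03,109.56 87.97,97.72 99.14,92.13 110.98,96.07 116.57,107.24 112.63,119.08 101.46,124.67.

Run 4: The run is open, so emit a `<polyline>` with points (Y-flipped): 87.97,80.79 94.30,94.46 121.75,101.06 155.01,98.72 178.79,85.61.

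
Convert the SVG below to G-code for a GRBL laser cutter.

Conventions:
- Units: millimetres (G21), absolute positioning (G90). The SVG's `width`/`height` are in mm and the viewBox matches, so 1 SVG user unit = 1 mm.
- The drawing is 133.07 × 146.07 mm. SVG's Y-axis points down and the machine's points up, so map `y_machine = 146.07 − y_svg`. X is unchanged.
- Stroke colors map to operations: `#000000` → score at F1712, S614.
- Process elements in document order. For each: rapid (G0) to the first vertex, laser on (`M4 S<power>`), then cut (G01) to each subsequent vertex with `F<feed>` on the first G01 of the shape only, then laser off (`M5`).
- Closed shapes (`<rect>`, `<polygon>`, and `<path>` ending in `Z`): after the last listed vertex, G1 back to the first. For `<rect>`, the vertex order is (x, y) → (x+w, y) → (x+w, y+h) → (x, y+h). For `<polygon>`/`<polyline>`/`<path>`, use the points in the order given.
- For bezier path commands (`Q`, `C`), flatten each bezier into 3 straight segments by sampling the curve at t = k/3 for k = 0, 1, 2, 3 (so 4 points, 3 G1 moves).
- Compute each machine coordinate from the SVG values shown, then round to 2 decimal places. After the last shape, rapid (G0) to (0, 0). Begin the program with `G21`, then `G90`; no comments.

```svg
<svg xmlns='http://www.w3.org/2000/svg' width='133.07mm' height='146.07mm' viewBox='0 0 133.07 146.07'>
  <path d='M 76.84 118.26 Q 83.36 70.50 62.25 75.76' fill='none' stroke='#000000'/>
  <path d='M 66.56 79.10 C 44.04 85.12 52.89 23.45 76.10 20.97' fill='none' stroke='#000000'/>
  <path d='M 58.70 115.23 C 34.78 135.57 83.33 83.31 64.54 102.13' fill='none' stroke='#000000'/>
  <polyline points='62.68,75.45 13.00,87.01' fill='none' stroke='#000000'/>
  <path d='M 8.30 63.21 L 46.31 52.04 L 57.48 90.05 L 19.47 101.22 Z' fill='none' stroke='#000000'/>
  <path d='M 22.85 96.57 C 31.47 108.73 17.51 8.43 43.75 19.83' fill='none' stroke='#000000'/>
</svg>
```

G21
G90
G0 X76.84 Y27.81
M4 S614
G01 X78.12 Y53.76 F1712
G01 X73.25 Y67.93
G01 X62.25 Y70.31
M5
G0 X66.56 Y66.97
M4 S614
G01 X53.87 Y78.81 F1712
G01 X58.31 Y107.59
G01 X76.10 Y125.10
M5
G0 X58.70 Y30.84
M4 S614
G01 X53.76 Y29.38 F1712
G01 X66.06 Y44.39
G01 X64.54 Y43.94
M5
G0 X62.68 Y70.62
M4 S614
G01 X13.00 Y59.06 F1712
M5
G0 X8.30 Y82.86
M4 S614
G01 X46.31 Y94.03 F1712
G01 X57.48 Y56.02
G01 X19.47 Y44.85
G01 X8.30 Y82.86
M5
G0 X22.85 Y49.50
M4 S614
G01 X26.27 Y66.52 F1712
G01 X28.58 Y108.71
G01 X43.75 Y126.24
M5
G0 X0.00 Y0.00

1 u = 1 mm; y_m = 146.07 − y.

[1] `<path>` quadratic bezier, #000000→score S614 F1712: (76.84,27.81) → (78.12,53.76) → (73.25,67.93) → (62.25,70.31)

[2] `<path>` cubic bezier, #000000→score S614 F1712: (66.56,66.97) → (53.87,78.81) → (58.31,107.59) → (76.10,125.10)

[3] `<path>` cubic bezier, #000000→score S614 F1712: (58.70,30.84) → (53.76,29.38) → (66.06,44.39) → (64.54,43.94)

[4] `<polyline>` line segment, #000000→score S614 F1712: (62.68,70.62) → (13.00,59.06)

[5] `<path>` regular polygon, #000000→score S614 F1712: (8.30,82.86) → (46.31,94.03) → (57.48,56.02) → (19.47,44.85) → (8.30,82.86) (closed)

[6] `<path>` cubic bezier, #000000→score S614 F1712: (22.85,49.50) → (26.27,66.52) → (28.58,108.71) → (43.75,126.24)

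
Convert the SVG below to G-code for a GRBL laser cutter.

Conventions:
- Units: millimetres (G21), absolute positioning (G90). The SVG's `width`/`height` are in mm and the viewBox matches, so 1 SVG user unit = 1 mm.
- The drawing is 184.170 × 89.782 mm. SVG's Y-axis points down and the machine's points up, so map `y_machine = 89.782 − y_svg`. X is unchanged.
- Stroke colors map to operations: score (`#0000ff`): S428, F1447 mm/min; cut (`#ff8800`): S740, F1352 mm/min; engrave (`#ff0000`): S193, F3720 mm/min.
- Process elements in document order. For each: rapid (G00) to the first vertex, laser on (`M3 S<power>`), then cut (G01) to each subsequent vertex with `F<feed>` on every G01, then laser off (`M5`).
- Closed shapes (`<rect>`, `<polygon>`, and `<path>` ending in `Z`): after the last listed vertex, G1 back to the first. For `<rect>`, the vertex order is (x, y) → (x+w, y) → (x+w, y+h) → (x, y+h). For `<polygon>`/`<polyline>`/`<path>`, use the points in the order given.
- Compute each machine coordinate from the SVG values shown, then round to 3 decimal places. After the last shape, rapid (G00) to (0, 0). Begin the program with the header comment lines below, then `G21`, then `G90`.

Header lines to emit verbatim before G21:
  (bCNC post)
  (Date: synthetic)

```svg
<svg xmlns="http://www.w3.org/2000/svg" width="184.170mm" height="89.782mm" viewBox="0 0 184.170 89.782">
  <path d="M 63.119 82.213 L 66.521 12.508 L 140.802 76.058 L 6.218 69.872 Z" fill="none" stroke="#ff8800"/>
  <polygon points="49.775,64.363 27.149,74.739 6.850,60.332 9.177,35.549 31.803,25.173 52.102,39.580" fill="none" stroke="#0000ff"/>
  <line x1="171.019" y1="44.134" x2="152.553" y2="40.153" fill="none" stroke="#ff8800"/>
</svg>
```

viewBox `0 0 184.170 89.782` with mm width/height → 1 unit = 1 mm. Flip: y_m = 89.782 − y_svg.

**Shape 1** — `<path>` closed polygon, stroke `#ff8800` → cut (S740, F1352). Machine vertices: (63.119,7.569) → (66.521,77.274) → (140.802,13.724) → (6.218,19.910) → (63.119,7.569). Closed: final G1 returns to the first vertex.

**Shape 2** — `<polygon>` regular polygon, stroke `#0000ff` → score (S428, F1447). Machine vertices: (49.775,25.419) → (27.149,15.043) → (6.850,29.450) → (9.177,54.233) → (31.803,64.609) → (52.102,50.202) → (49.775,25.419). Closed: final G1 returns to the first vertex.

**Shape 3** — `<line>` line segment, stroke `#ff8800` → cut (S740, F1352). Machine vertices: (171.019,45.648) → (152.553,49.629). Open path.

(bCNC post)
(Date: synthetic)
G21
G90
G00 X63.119 Y7.569
M3 S740
G01 X66.521 Y77.274 F1352
G01 X140.802 Y13.724 F1352
G01 X6.218 Y19.910 F1352
G01 X63.119 Y7.569 F1352
M5
G00 X49.775 Y25.419
M3 S428
G01 X27.149 Y15.043 F1447
G01 X6.850 Y29.450 F1447
G01 X9.177 Y54.233 F1447
G01 X31.803 Y64.609 F1447
G01 X52.102 Y50.202 F1447
G01 X49.775 Y25.419 F1447
M5
G00 X171.019 Y45.648
M3 S740
G01 X152.553 Y49.629 F1352
M5
G00 X0.000 Y0.000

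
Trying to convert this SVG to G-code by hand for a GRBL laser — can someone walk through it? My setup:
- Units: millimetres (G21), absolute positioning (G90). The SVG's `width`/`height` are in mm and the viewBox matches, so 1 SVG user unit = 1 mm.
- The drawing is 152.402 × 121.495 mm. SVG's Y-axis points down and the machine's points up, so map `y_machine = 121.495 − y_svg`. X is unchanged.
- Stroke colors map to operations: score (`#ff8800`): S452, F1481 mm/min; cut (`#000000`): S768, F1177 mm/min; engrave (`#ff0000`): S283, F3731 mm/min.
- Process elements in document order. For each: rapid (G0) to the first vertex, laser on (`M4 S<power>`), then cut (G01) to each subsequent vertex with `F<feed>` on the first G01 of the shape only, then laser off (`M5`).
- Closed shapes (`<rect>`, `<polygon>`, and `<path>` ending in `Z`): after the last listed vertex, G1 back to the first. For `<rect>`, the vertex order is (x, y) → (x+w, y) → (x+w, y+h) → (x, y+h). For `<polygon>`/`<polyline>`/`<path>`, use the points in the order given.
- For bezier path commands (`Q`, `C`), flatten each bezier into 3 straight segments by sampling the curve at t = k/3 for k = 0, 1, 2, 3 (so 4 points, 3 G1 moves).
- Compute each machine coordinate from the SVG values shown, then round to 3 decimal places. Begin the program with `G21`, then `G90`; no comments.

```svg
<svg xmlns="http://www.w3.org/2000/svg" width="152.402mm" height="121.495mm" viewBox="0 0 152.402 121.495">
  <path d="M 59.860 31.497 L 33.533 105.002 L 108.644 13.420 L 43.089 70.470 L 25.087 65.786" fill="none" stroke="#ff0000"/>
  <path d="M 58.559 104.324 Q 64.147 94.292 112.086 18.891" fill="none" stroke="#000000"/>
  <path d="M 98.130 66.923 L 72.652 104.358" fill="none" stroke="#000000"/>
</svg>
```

viewBox `0 0 152.402 121.495` with mm width/height → 1 unit = 1 mm. Flip: y_m = 121.495 − y_svg.

**Shape 1** — `<path>` open polyline, stroke `#ff0000` → engrave (S283, F3731). Machine vertices: (59.860,89.998) → (33.533,16.493) → (108.644,108.075) → (43.089,51.025) → (25.087,55.709). Open path.

**Shape 2** — `<path>` quadratic bezier, stroke `#000000` → cut (S768, F1177). Control points (SVG): P0=(58.559,104.324), P1=(64.147,94.292), P2=(112.086,18.891); sampled at t=k/3. Machine vertices: (58.559,17.171) → (66.990,31.122) → (84.832,59.600) → (112.086,102.604). Open path.

**Shape 3** — `<path>` line segment, stroke `#000000` → cut (S768, F1177). Machine vertices: (98.130,54.572) → (72.652,17.137). Open path.

G21
G90
G0 X59.860 Y89.998
M4 S283
G01 X33.533 Y16.493 F3731
G01 X108.644 Y108.075
G01 X43.089 Y51.025
G01 X25.087 Y55.709
M5
G0 X58.559 Y17.171
M4 S768
G01 X66.990 Y31.122 F1177
G01 X84.832 Y59.600
G01 X112.086 Y102.604
M5
G0 X98.130 Y54.572
M4 S768
G01 X72.652 Y17.137 F1177
M5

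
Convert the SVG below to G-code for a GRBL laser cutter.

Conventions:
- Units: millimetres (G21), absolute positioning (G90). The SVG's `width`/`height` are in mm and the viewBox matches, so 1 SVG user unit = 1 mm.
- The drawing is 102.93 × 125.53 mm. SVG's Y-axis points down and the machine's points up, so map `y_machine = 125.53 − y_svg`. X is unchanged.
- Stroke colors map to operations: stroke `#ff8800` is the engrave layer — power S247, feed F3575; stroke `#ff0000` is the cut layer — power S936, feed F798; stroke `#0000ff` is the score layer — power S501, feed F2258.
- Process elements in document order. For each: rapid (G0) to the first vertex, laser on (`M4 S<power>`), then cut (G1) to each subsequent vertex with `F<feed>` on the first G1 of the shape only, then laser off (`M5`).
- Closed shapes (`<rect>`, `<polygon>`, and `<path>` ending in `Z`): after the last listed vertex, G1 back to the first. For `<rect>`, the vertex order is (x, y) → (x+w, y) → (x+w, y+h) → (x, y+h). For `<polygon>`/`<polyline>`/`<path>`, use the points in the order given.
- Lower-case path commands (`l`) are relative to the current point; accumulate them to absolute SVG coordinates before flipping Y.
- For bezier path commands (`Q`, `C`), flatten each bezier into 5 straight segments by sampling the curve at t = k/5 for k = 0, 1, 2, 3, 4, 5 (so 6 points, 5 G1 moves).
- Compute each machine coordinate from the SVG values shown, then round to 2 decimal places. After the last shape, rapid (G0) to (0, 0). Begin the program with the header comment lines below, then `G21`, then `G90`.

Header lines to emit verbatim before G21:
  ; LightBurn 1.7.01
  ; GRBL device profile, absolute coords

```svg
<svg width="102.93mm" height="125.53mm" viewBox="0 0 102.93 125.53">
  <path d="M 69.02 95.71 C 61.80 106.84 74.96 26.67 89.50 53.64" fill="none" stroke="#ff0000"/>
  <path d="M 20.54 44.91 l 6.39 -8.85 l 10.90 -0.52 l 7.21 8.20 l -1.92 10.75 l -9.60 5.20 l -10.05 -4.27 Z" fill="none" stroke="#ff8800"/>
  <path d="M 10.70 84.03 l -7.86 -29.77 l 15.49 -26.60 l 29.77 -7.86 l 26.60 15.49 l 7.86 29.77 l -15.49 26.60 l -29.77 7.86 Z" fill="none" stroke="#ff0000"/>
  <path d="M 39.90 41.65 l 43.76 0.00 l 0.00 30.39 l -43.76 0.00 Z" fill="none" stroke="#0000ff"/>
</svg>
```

; LightBurn 1.7.01
; GRBL device profile, absolute coords
G21
G90
G0 X69.02 Y29.82
M4 S936
G1 X66.98 Y32.51 F798
G1 X68.92 Y47.59
G1 X73.93 Y65.53
G1 X81.09 Y76.80
G1 X89.50 Y71.89
M5
G0 X20.54 Y80.62
M4 S247
G1 X26.93 Y89.47 F3575
G1 X37.83 Y89.99
G1 X45.04 Y81.79
G1 X43.12 Y71.04
G1 X33.52 Y65.84
G1 X23.47 Y70.11
G1 X20.54 Y80.62
M5
G0 X10.70 Y41.50
M4 S936
G1 X2.84 Y71.27 F798
G1 X18.33 Y97.87
G1 X48.10 Y105.73
G1 X74.70 Y90.24
G1 X82.56 Y60.47
G1 X67.07 Y33.87
G1 X37.30 Y26.01
G1 X10.70 Y41.50
M5
G0 X39.90 Y83.88
M4 S501
G1 X83.66 Y83.88 F2258
G1 X83.66 Y53.49
G1 X39.90 Y53.49
G1 X39.90 Y83.88
M5
G0 X0.00 Y0.00

1 u = 1 mm; y_m = 125.53 − y.

[1] `<path>` cubic bezier, #ff0000→cut S936 F798: (69.02,29.82) → (66.98,32.51) → (68.92,47.59) → (73.93,65.53) → (81.09,76.80) → (89.50,71.89)

[2] `<path>` regular polygon, #ff8800→engrave S247 F3575: (20.54,80.62) → (26.93,89.47) → (37.83,89.99) → (45.04,81.79) → (43.12,71.04) → (33.52,65.84) → (23.47,70.11) → (20.54,80.62) (closed)

[3] `<path>` regular polygon, #ff0000→cut S936 F798: (10.70,41.50) → (2.84,71.27) → (18.33,97.87) → (48.10,105.73) → (74.70,90.24) → (82.56,60.47) → (67.07,33.87) → (37.30,26.01) → (10.70,41.50) (closed)

[4] `<path>` rectangle, #0000ff→score S501 F2258: (39.90,83.88) → (83.66,83.88) → (83.66,53.49) → (39.90,53.49) → (39.90,83.88) (closed)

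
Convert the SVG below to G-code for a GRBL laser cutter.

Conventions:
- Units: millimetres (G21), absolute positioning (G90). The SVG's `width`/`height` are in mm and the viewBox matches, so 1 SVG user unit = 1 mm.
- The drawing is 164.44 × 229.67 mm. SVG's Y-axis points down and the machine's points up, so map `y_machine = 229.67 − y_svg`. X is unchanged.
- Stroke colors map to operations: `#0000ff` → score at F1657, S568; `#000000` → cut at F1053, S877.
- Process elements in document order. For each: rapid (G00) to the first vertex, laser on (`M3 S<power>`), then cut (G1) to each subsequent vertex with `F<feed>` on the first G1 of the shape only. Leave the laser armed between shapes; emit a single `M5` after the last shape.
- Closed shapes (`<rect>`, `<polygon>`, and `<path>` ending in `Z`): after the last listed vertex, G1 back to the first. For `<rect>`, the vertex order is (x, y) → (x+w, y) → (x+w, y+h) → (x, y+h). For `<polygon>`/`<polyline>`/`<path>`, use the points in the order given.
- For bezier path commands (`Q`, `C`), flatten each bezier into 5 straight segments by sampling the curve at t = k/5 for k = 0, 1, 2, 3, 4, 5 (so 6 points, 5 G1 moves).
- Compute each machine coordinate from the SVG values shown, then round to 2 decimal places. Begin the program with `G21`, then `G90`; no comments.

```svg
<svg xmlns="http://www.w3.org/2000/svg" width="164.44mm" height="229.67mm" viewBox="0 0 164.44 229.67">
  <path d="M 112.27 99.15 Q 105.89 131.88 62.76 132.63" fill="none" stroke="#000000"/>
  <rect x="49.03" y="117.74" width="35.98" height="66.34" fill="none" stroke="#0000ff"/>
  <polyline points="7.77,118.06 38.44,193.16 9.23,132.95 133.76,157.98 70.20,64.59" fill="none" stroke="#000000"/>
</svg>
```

G21
G90
G00 X112.27 Y130.52
M3 S877
G1 X108.25 Y118.71 F1053
G1 X101.29 Y109.45
G1 X91.38 Y102.76
G1 X78.54 Y98.62
G1 X62.76 Y97.04
G00 X49.03 Y111.93
M3 S568
G1 X85.01 Y111.93 F1657
G1 X85.01 Y45.59
G1 X49.03 Y45.59
G1 X49.03 Y111.93
G00 X7.77 Y111.61
M3 S877
G1 X38.44 Y36.51 F1053
G1 X9.23 Y96.72
G1 X133.76 Y71.69
G1 X70.20 Y165.08
M5

1 u = 1 mm; y_m = 229.67 − y.

[1] `<path>` quadratic bezier, #000000→cut S877 F1053: (112.27,130.52) → (108.25,118.71) → (101.29,109.45) → (91.38,102.76) → (78.54,98.62) → (62.76,97.04)

[2] `<rect>` rectangle, #0000ff→score S568 F1657: (49.03,111.93) → (85.01,111.93) → (85.01,45.59) → (49.03,45.59) → (49.03,111.93) (closed)

[3] `<polyline>` open polyline, #000000→cut S877 F1053: (7.77,111.61) → (38.44,36.51) → (9.23,96.72) → (133.76,71.69) → (70.20,165.08)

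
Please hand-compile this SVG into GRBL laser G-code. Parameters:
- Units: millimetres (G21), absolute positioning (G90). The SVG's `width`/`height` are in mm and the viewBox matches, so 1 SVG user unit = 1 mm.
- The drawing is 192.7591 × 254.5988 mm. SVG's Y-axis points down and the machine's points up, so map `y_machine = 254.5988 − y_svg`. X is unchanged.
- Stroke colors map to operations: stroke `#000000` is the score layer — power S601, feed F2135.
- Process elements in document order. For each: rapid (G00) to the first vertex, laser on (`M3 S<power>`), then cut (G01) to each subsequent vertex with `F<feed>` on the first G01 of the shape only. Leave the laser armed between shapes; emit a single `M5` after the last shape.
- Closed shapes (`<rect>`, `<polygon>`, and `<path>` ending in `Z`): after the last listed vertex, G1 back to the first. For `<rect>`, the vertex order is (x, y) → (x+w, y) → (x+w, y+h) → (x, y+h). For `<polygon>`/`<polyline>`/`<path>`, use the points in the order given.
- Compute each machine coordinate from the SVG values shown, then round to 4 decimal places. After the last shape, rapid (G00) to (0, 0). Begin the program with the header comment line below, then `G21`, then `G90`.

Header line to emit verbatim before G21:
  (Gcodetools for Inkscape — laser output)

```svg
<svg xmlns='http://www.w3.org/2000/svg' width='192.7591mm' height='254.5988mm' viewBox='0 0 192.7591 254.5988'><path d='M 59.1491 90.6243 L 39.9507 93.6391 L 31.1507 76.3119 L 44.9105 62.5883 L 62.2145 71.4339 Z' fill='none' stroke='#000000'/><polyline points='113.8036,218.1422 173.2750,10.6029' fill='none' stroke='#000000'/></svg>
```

(Gcodetools for Inkscape — laser output)
G21
G90
G00 X59.1491 Y163.9745
M3 S601
G01 X39.9507 Y160.9597 F2135
G01 X31.1507 Y178.2869
G01 X44.9105 Y192.0105
G01 X62.2145 Y183.1649
G01 X59.1491 Y163.9745
G00 X113.8036 Y36.4566
M3 S601
G01 X173.2750 Y243.9959 F2135
M5
G00 X0.0000 Y0.0000

1 u = 1 mm; y_m = 254.5988 − y.

[1] `<path>` regular polygon, #000000→score S601 F2135: (59.1491,163.9745) → (39.9507,160.9597) → (31.1507,178.2869) → (44.9105,192.0105) → (62.2145,183.1649) → (59.1491,163.9745) (closed)

[2] `<polyline>` line segment, #000000→score S601 F2135: (113.8036,36.4566) → (173.2750,243.9959)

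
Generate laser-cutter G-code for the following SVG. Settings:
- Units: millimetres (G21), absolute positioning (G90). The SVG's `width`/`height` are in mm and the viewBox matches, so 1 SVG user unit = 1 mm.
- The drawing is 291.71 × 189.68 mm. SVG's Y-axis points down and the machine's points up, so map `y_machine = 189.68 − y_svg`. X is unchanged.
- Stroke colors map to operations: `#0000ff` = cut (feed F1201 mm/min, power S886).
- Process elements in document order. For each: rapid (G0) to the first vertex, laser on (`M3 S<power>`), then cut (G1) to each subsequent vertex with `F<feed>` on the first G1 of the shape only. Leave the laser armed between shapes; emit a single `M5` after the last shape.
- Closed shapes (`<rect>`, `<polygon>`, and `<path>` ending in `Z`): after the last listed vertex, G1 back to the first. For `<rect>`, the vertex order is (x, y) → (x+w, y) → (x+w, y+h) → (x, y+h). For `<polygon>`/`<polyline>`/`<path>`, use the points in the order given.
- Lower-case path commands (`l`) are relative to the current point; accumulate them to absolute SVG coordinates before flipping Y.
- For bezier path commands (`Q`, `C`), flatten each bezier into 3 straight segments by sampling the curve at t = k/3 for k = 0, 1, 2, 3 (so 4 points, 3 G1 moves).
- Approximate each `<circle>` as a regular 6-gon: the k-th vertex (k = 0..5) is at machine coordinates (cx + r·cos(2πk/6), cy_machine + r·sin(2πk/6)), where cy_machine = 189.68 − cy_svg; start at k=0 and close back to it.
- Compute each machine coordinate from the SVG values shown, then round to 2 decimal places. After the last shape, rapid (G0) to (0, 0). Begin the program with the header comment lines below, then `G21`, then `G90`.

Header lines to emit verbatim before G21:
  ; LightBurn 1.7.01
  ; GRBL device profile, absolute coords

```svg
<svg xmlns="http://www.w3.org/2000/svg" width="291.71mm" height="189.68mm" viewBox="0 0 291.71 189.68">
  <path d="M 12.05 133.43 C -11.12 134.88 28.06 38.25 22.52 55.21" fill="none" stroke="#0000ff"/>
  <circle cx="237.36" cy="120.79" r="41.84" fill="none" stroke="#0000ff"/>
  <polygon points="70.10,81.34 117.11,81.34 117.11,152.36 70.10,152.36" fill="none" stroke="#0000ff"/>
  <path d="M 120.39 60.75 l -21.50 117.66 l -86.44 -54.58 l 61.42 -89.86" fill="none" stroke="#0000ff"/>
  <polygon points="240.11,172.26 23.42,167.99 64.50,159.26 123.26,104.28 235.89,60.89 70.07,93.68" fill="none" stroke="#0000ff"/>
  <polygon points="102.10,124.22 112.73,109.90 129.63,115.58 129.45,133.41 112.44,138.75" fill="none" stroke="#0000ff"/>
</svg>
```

Since the viewBox matches the mm dimensions, user units are millimetres directly. The only transform is the Y-flip y_m = 189.68 − y_svg.

Shape 1 is a cubic bezier drawn with `<path>`. Its stroke #0000ff means cut at S886, F1201. After flipping Y the toolpath is (12.05,56.25) → (5.70,79.65) → (17.12,121.41) → (22.52,134.47).

Shape 2 is a circle drawn with `<circle>`. Its stroke #0000ff means cut at S886, F1201. After flipping Y the toolpath is (279.20,68.89) → (258.28,105.12) → (216.44,105.12) → (195.52,68.89) → (216.44,32.66) → (258.28,32.66) → (279.20,68.89), returning to the start.

Shape 3 is a rectangle drawn with `<polygon>`. Its stroke #0000ff means cut at S886, F1201. After flipping Y the toolpath is (70.10,108.34) → (117.11,108.34) → (117.11,37.32) → (70.10,37.32) → (70.10,108.34), returning to the start.

Shape 4 is a open polyline drawn with `<path>`. Its stroke #0000ff means cut at S886, F1201. After flipping Y the toolpath is (120.39,128.93) → (98.89,11.27) → (12.45,65.85) → (73.87,155.71).

Shape 5 is a closed polygon drawn with `<polygon>`. Its stroke #0000ff means cut at S886, F1201. After flipping Y the toolpath is (240.11,17.42) → (23.42,21.69) → (64.50,30.42) → (123.26,85.40) → (235.89,128.79) → (70.07,96.00) → (240.11,17.42), returning to the start.

Shape 6 is a regular polygon drawn with `<polygon>`. Its stroke #0000ff means cut at S886, F1201. After flipping Y the toolpath is (102.10,65.46) → (112.73,79.78) → (129.63,74.10) → (129.45,56.27) → (112.44,50.93) → (102.10,65.46), returning to the start.

; LightBurn 1.7.01
; GRBL device profile, absolute coords
G21
G90
G0 X12.05 Y56.25
M3 S886
G1 X5.70 Y79.65 F1201
G1 X17.12 Y121.41
G1 X22.52 Y134.47
G0 X279.20 Y68.89
M3 S886
G1 X258.28 Y105.12 F1201
G1 X216.44 Y105.12
G1 X195.52 Y68.89
G1 X216.44 Y32.66
G1 X258.28 Y32.66
G1 X279.20 Y68.89
G0 X70.10 Y108.34
M3 S886
G1 X117.11 Y108.34 F1201
G1 X117.11 Y37.32
G1 X70.10 Y37.32
G1 X70.10 Y108.34
G0 X120.39 Y128.93
M3 S886
G1 X98.89 Y11.27 F1201
G1 X12.45 Y65.85
G1 X73.87 Y155.71
G0 X240.11 Y17.42
M3 S886
G1 X23.42 Y21.69 F1201
G1 X64.50 Y30.42
G1 X123.26 Y85.40
G1 X235.89 Y128.79
G1 X70.07 Y96.00
G1 X240.11 Y17.42
G0 X102.10 Y65.46
M3 S886
G1 X112.73 Y79.78 F1201
G1 X129.63 Y74.10
G1 X129.45 Y56.27
G1 X112.44 Y50.93
G1 X102.10 Y65.46
M5
G0 X0.00 Y0.00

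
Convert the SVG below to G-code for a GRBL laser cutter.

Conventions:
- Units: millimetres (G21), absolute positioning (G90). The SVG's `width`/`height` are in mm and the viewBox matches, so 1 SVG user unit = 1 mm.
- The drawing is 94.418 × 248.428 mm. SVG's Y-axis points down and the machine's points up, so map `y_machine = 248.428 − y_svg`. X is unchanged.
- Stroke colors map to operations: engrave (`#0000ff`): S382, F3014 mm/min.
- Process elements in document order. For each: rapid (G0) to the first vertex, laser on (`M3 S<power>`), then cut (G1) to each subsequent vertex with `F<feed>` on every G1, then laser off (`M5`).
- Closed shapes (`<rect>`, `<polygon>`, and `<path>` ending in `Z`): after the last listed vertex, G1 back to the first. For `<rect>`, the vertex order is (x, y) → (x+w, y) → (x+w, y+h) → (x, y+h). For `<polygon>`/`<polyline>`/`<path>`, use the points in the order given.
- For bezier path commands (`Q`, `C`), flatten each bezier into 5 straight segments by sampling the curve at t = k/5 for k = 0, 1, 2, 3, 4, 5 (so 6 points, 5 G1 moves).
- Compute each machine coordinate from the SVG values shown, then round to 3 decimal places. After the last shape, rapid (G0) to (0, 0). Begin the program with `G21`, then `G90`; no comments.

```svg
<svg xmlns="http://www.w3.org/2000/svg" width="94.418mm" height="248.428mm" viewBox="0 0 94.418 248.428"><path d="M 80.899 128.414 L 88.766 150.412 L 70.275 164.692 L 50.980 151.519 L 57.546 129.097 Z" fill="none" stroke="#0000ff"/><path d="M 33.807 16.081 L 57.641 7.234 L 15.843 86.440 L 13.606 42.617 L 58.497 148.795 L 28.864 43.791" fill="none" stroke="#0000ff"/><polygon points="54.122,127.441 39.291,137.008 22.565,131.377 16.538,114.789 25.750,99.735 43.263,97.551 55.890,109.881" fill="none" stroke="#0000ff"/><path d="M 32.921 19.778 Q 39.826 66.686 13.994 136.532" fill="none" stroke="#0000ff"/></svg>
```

G21
G90
G0 X80.899 Y120.014
M3 S382
G1 X88.766 Y98.016 F3014
G1 X70.275 Y83.736 F3014
G1 X50.980 Y96.909 F3014
G1 X57.546 Y119.331 F3014
G1 X80.899 Y120.014 F3014
M5
G0 X33.807 Y232.347
M3 S382
G1 X57.641 Y241.194 F3014
G1 X15.843 Y161.988 F3014
G1 X13.606 Y205.811 F3014
G1 X58.497 Y99.633 F3014
G1 X28.864 Y204.637 F3014
M5
G0 X54.122 Y120.987
M3 S382
G1 X39.291 Y111.420 F3014
G1 X22.565 Y117.051 F3014
G1 X16.538 Y133.639 F3014
G1 X25.750 Y148.693 F3014
G1 X43.263 Y150.877 F3014
G1 X55.890 Y138.547 F3014
G1 X54.122 Y120.987 F3014
M5
G0 X32.921 Y228.650
M3 S382
G1 X34.374 Y208.969 F3014
G1 X33.207 Y187.454 F3014
G1 X29.422 Y164.103 F3014
G1 X23.017 Y138.917 F3014
G1 X13.994 Y111.896 F3014
M5
G0 X0.000 Y0.000

1 u = 1 mm; y_m = 248.428 − y.

[1] `<path>` regular polygon, #0000ff→engrave S382 F3014: (80.899,120.014) → (88.766,98.016) → (70.275,83.736) → (50.980,96.909) → (57.546,119.331) → (80.899,120.014) (closed)

[2] `<path>` open polyline, #0000ff→engrave S382 F3014: (33.807,232.347) → (57.641,241.194) → (15.843,161.988) → (13.606,205.811) → (58.497,99.633) → (28.864,204.637)

[3] `<polygon>` regular polygon, #0000ff→engrave S382 F3014: (54.122,120.987) → (39.291,111.420) → (22.565,117.051) → (16.538,133.639) → (25.750,148.693) → (43.263,150.877) → (55.890,138.547) → (54.122,120.987) (closed)

[4] `<path>` quadratic bezier, #0000ff→engrave S382 F3014: (32.921,228.650) → (34.374,208.969) → (33.207,187.454) → (29.422,164.103) → (23.017,138.917) → (13.994,111.896)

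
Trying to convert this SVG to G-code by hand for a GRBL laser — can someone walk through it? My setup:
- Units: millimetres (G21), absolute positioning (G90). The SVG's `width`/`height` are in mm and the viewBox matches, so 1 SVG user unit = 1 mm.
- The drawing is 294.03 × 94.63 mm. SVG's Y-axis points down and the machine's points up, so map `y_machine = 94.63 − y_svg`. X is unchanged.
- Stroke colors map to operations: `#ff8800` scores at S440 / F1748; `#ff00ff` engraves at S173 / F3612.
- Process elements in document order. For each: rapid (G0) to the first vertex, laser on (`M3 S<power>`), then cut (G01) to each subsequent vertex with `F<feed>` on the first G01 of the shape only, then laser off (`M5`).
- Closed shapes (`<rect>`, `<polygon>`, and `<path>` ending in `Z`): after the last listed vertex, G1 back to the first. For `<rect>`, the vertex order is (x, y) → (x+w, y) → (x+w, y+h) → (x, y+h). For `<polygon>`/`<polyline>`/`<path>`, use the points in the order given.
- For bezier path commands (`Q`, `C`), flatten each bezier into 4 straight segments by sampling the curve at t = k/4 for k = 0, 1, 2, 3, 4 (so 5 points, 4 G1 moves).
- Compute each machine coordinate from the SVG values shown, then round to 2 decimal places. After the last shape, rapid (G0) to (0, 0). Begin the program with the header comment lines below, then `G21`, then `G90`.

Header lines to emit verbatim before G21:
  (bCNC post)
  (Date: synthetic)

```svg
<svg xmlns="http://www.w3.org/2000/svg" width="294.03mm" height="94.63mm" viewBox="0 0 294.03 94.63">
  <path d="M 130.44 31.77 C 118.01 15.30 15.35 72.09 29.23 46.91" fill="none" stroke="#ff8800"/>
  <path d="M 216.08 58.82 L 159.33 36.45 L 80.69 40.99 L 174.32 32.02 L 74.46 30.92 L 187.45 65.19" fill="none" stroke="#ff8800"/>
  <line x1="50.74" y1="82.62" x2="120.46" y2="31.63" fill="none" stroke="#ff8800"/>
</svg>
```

Since the viewBox matches the mm dimensions, user units are millimetres directly. The only transform is the Y-flip y_m = 94.63 − y_svg.

Shape 1 is a cubic bezier drawn with `<path>`. Its stroke #ff8800 means score at S440, F1748. After flipping Y the toolpath is (130.44,62.86) → (107.43,63.90) → (69.97,52.02) → (37.44,41.78) → (29.23,47.72).

Shape 2 is a open polyline drawn with `<path>`. Its stroke #ff8800 means score at S440, F1748. After flipping Y the toolpath is (216.08,35.81) → (159.33,58.18) → (80.69,53.64) → (174.32,62.61) → (74.46,63.71) → (187.45,29.44).

Shape 3 is a line segment drawn with `<line>`. Its stroke #ff8800 means score at S440, F1748. After flipping Y the toolpath is (50.74,12.01) → (120.46,63.00).

(bCNC post)
(Date: synthetic)
G21
G90
G0 X130.44 Y62.86
M3 S440
G01 X107.43 Y63.90 F1748
G01 X69.97 Y52.02
G01 X37.44 Y41.78
G01 X29.23 Y47.72
M5
G0 X216.08 Y35.81
M3 S440
G01 X159.33 Y58.18 F1748
G01 X80.69 Y53.64
G01 X174.32 Y62.61
G01 X74.46 Y63.71
G01 X187.45 Y29.44
M5
G0 X50.74 Y12.01
M3 S440
G01 X120.46 Y63.00 F1748
M5
G0 X0.00 Y0.00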